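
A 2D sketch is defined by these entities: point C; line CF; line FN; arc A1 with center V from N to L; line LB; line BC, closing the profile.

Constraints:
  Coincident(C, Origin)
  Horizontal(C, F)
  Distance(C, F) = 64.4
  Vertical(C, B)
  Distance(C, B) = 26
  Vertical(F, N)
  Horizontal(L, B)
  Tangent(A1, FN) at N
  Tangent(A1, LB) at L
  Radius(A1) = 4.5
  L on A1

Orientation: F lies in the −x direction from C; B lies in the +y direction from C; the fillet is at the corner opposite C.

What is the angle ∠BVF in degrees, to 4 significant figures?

106.1°

C is at the origin; C and F share the same y with |CF| = 64.4 and F on the −x side, so F = (-64.40, 0.000). CB is vertical with |CB| = 26.0 and B on the +y side, so B = (0.000, 26.00). The virtual corner opposite C is at (-64.40, 26.00). Since A1 is tangent to FN there, VN ⟂ FN and the tangent condition forces VL to be normal to LB, with radius 4.5, so the center V sits 4.5 in from both sides at V = (-59.90, 21.50). Then cos ∠BVF = VB·VF / (|VB||VF|), giving 106.1°.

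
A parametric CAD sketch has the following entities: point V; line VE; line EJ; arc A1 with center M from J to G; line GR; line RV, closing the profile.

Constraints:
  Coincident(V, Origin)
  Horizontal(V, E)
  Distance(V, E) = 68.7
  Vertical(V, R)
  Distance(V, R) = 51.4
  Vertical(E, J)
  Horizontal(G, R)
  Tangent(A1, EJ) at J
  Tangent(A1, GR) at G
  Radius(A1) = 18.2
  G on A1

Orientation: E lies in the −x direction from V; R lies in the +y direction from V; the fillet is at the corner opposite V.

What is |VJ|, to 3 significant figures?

76.3

V is at the origin; VE is horizontal with |VE| = 68.7 and E on the −x side, so E = (-68.7, 0.00). VR is vertical with |VR| = 51.4 and R on the +y side, so R = (0.00, 51.4). The virtual corner opposite V is at (-68.7, 51.4). The tangent condition forces MJ to be normal to EJ and since A1 is tangent to GR there, MG ⟂ GR, with radius 18.2, so the center M sits 18.2 in from both sides at M = (-50.5, 33.2). That places the tangent points at J = (-68.7, 33.2) on EJ and G = (-50.5, 51.4) on GR. Then |VJ| = |J − V| = 76.3.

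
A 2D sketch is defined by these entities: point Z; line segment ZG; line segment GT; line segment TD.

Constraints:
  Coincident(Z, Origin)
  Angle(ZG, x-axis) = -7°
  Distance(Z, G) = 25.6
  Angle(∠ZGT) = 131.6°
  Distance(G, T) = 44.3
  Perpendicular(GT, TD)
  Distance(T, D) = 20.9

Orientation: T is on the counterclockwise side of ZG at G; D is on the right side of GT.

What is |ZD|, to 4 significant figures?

73.22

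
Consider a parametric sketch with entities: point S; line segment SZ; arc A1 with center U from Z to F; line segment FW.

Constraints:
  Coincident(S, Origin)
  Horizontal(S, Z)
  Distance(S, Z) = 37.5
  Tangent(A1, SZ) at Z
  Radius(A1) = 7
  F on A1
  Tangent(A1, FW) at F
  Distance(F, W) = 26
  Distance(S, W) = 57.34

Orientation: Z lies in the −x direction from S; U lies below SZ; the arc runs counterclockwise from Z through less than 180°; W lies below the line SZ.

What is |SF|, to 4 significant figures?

44.87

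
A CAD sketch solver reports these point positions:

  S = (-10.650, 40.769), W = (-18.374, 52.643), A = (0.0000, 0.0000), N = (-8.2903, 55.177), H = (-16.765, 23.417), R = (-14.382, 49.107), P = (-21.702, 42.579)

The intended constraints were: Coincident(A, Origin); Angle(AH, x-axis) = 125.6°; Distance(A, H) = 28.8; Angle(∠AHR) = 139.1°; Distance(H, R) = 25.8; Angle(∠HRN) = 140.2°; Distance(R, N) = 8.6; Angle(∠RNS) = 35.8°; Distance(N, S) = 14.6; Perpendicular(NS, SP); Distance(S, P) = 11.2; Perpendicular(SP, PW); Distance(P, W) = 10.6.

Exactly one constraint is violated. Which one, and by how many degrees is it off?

Perpendicular(SP, PW) — off by 9.00°.

A = (0.00, 0.00) ✓; AH at 125.6° ✓; |AH| = 28.80 ✓; ∠AHR = 139.1° ✓; |HR| = 25.80 ✓; ∠HRN = 140.2° ✓; |RN| = 8.600 ✓; ∠RNS = 35.80° ✓; |NS| = 14.60 ✓; ∠(NS, SP) = 90.00° ✓; |SP| = 11.20 ✓; ∠(SP, PW) = 99.00° ✗; |PW| = 10.60 ✓.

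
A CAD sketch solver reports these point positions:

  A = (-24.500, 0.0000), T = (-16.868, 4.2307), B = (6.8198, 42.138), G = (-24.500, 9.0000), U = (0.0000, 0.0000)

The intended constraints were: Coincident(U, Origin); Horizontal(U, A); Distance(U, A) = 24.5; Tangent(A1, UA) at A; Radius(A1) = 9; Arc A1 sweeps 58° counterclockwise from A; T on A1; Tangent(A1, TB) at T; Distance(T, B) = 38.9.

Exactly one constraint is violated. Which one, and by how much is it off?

Distance(T, B) = 38.9 — off by 5.80.

U = (0.00, 0.00) ✓; U.y = 0.00, A.y = 0.00 ✓; |UA| = 24.50 ✓; ∠(GA, AU) = 90.00° ✓; |GA| = 9.000 ✓; bearing(G→T) − bearing(G→A) = 58.00° ✓; |GT| = 9.000 ✓; ∠(GT, TB) = 90.00° ✓; |TB| = 44.70 ✗.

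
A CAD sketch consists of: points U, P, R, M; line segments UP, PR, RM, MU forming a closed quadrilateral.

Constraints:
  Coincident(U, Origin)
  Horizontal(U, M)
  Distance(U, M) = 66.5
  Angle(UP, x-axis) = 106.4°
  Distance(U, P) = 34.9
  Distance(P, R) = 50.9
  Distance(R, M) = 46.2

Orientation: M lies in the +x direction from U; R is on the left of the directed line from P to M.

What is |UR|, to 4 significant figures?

56.03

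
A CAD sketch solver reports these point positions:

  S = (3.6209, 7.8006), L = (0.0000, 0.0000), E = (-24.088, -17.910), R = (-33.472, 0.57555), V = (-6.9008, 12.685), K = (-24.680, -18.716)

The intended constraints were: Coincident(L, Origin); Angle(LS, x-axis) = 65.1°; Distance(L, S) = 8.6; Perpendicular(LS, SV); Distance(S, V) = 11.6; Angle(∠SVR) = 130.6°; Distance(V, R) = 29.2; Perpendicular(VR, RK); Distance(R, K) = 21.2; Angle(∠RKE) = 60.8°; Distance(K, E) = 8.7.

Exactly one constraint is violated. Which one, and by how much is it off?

Distance(K, E) = 8.7 — off by 7.70.

L = (0.00, 0.00) ✓; LS at 65.10° ✓; |LS| = 8.600 ✓; ∠(LS, SV) = 90.00° ✓; |SV| = 11.60 ✓; ∠SVR = 130.6° ✓; |VR| = 29.20 ✓; ∠(VR, RK) = 90.00° ✓; |RK| = 21.20 ✓; ∠RKE = 60.80° ✓; |KE| = 1.000 ✗.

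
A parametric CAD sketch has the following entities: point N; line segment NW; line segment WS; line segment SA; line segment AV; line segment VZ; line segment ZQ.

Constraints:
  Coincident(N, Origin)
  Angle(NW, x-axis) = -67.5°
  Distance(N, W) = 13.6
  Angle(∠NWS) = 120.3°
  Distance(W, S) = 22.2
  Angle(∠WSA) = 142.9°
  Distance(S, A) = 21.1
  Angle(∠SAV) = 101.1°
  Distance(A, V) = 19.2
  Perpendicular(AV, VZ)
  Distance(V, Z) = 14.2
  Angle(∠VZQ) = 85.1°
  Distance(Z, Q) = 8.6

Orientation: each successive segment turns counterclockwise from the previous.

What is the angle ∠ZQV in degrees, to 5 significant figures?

62.430°

AV ⟂ VZ, so VZ runs at -161.80°; with |VZ| = 14.2, Z = (26.113, 8.5526). ∠VZQ = 85.1° gives ZQ at -66.900° from the x-axis; with |ZQ| = 8.6, Q = (29.487, 0.64217). Then cos ∠ZQV = QZ·QV / (|QZ||QV|), giving 62.430°.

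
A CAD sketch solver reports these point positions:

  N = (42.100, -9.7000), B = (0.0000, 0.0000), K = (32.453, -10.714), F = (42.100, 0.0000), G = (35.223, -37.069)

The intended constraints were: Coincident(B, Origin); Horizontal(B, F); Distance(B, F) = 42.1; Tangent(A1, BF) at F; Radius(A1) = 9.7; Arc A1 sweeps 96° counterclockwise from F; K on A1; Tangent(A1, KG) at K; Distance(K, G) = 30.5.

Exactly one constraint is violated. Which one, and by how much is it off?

Distance(K, G) = 30.5 — off by 4.00.

B = (0.00, 0.00) ✓; B.y = 0.00, F.y = 0.00 ✓; |BF| = 42.10 ✓; ∠(NF, FB) = 90.00° ✓; |NF| = 9.700 ✓; bearing(N→K) − bearing(N→F) = 96.00° ✓; |NK| = 9.700 ✓; ∠(NK, KG) = 90.00° ✓; |KG| = 26.50 ✗.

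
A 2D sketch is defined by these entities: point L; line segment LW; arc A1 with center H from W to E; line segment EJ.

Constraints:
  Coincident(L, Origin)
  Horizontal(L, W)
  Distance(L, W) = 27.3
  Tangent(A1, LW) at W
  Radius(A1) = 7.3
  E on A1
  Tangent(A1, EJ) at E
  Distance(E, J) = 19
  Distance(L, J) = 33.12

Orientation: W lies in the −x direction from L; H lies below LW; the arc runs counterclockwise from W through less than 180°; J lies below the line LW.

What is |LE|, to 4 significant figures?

34.93

Checks: |HE| = 7.300 ✓; ∠(HE, EJ) = 90.00° ✓; |EJ| = 19.00 ✓; |LJ| = 33.12 ✓.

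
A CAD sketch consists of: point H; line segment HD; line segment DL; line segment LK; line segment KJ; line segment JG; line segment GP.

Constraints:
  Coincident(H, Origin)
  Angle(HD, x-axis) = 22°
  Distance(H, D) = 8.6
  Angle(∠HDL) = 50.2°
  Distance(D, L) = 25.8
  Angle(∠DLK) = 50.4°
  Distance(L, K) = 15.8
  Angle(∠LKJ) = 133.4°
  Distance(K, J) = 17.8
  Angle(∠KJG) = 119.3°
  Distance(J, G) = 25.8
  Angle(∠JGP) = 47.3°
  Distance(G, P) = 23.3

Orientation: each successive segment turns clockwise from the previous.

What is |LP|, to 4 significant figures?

19.45

H is at the origin; HD runs at 22.0° with length 8.6, so D = (7.974, 3.222). ∠HDL = 50.2° gives DL at -107.8° from the x-axis; with |DL| = 25.8, L = (0.08684, -21.34). ∠DLK = 50.4° gives LK at 122.6° from the x-axis; with |LK| = 15.8, K = (-8.426, -8.033). ∠LKJ = 133.4° gives KJ at 76.00° from the x-axis; with |KJ| = 17.8, J = (-4.120, 9.239). ∠KJG = 119.3° gives JG at 15.30° from the x-axis; with |JG| = 25.8, G = (20.77, 16.05). ∠JGP = 47.3° gives GP at -117.4° from the x-axis; with |GP| = 23.3, P = (10.04, -4.639). Then |LP| = |P − L| = 19.45.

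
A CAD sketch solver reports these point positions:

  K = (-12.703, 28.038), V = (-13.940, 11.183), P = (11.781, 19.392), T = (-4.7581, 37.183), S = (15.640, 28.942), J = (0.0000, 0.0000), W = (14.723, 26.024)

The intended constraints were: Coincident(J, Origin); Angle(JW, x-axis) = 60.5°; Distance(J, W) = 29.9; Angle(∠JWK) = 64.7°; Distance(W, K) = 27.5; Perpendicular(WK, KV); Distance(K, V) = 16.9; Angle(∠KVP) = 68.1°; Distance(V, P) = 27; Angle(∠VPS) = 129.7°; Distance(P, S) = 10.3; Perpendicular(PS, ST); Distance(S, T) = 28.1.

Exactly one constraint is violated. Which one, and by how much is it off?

Distance(S, T) = 28.1 — off by 6.10.

J = (0.00, 0.00) ✓; JW at 60.50° ✓; |JW| = 29.90 ✓; ∠JWK = 64.70° ✓; |WK| = 27.50 ✓; ∠(WK, KV) = 90.00° ✓; |KV| = 16.90 ✓; ∠KVP = 68.10° ✓; |VP| = 27.00 ✓; ∠VPS = 129.7° ✓; |PS| = 10.30 ✓; ∠(PS, ST) = 90.00° ✓; |ST| = 22.00 ✗.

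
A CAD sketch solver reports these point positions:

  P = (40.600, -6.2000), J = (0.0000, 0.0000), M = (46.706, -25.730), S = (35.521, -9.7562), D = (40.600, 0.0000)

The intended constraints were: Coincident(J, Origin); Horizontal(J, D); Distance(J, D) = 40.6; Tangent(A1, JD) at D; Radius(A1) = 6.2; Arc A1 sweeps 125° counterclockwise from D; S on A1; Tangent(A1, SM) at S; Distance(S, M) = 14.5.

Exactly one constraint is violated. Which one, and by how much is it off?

Distance(S, M) = 14.5 — off by 5.00.

J = (0.00, 0.00) ✓; J.y = 0.00, D.y = 0.00 ✓; |JD| = 40.60 ✓; ∠(PD, DJ) = 90.00° ✓; |PD| = 6.200 ✓; bearing(P→S) − bearing(P→D) = 125.0° ✓; |PS| = 6.200 ✓; ∠(PS, SM) = 90.00° ✓; |SM| = 19.50 ✗.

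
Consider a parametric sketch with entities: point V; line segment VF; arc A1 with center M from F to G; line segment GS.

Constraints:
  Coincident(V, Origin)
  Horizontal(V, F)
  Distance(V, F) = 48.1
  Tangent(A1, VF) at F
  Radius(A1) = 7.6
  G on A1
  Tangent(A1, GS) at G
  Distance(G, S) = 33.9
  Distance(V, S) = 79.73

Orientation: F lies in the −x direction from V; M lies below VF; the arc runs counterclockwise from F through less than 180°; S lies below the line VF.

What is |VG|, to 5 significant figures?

54.537

V is at the origin; VF is horizontal with |VF| = 48.1 and F on the −x side, so F = (-48.100, 0.0000). Tangency of A1 to VF means the radius MF is perpendicular to VF, so M = F + (0, -7.6) = (-48.100, -7.6000). Since MG ⟂ GS (tangency), |MS| = √(7.6² + 33.9²) = 34.741 regardless of where G sits on A1. So S lies on both circle(V, 79.73) and circle(M, 34.741); the below-VF intersection is S = (-73.185, -31.635). G is the foot of the tangent from S: G = (-54.431, -3.3955).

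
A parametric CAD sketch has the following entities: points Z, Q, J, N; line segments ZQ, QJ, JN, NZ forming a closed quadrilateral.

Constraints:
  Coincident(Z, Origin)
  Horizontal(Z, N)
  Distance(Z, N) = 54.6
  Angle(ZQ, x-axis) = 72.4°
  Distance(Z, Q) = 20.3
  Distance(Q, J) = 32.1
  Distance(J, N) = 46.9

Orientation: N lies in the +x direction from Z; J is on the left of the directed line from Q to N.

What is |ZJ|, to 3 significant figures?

50.5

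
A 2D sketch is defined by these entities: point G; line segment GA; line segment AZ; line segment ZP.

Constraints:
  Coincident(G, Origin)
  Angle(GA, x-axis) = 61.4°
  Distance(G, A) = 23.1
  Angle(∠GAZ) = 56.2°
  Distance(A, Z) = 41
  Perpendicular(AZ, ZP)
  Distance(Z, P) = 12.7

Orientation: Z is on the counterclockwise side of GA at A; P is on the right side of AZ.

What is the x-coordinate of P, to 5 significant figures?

-30.925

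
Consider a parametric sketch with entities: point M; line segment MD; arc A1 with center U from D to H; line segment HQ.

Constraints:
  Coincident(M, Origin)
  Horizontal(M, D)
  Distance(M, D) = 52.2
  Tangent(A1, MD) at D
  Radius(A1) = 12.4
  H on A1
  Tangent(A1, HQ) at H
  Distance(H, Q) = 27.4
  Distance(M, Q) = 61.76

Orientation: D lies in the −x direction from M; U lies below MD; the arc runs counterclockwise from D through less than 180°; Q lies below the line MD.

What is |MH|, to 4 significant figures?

65.19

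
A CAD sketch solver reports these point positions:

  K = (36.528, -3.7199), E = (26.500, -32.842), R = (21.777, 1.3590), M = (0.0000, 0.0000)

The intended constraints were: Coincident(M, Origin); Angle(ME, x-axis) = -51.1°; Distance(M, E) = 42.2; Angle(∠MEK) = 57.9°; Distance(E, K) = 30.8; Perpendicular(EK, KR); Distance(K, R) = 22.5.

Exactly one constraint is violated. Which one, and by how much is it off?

Distance(K, R) = 22.5 — off by 6.90.

M = (0.00, 0.00) ✓; ME at -51.10° ✓; |ME| = 42.20 ✓; ∠MEK = 57.90° ✓; |EK| = 30.80 ✓; ∠(EK, KR) = 90.00° ✓; |KR| = 15.60 ✗.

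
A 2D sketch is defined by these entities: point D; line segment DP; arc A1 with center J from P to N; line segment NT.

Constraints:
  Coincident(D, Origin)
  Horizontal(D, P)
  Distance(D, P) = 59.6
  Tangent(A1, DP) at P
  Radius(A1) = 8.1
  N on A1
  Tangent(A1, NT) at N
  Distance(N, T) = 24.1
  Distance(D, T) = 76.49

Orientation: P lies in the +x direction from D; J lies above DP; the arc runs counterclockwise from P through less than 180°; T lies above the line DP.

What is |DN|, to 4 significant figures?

68.07

D is at the origin; DP is horizontal with |DP| = 59.6 and P on the +x side, so P = (59.60, 0.000). The tangent condition forces JP to be normal to DP, so J = P + (0, 8.1) = (59.60, 8.100). Since JN ⟂ NT (tangency), |JT| = √(8.1² + 24.1²) = 25.42 regardless of where N sits on A1. So T lies on both circle(D, 76.49) and circle(J, 25.42); the above-DP intersection is T = (69.74, 31.41). N is the foot of the tangent from T: N = (67.67, 7.404).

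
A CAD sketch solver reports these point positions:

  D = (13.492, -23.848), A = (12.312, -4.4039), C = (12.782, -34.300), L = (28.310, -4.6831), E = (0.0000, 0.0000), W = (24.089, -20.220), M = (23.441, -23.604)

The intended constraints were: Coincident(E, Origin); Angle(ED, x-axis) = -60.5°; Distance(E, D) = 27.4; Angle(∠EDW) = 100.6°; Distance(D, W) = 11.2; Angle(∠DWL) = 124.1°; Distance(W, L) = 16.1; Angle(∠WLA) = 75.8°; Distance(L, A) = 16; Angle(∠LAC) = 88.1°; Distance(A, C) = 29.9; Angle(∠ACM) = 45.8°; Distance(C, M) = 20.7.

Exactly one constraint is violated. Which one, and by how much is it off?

Distance(C, M) = 20.7 — off by 5.60.

E = (0.00, 0.00) ✓; ED at -60.50° ✓; |ED| = 27.40 ✓; ∠EDW = 100.6° ✓; |DW| = 11.20 ✓; ∠DWL = 124.1° ✓; |WL| = 16.10 ✓; ∠WLA = 75.80° ✓; |LA| = 16.00 ✓; ∠LAC = 88.10° ✓; |AC| = 29.90 ✓; ∠ACM = 45.80° ✓; |CM| = 15.10 ✗.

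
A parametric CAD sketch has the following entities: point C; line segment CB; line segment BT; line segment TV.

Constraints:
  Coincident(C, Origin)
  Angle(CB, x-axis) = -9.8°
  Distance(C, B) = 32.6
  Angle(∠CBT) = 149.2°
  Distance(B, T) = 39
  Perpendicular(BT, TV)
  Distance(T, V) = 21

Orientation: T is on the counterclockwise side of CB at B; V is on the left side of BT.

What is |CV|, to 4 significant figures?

67.14

∠CBT = 149.2°, so BT runs at -9.8° + (180° − 149.2°) = 21.00° from the x-axis; with |BT| = 39.0, T = B + 39.0·(cos 21.00°, sin 21.00°) = (68.53, 8.428). BT ⟂ TV; with |TV| = 21.0 on the left of BT, V = T + 21.0·(-0.3584, 0.9336) = (61.01, 28.03). Then |CV| = |V − C| = 67.14.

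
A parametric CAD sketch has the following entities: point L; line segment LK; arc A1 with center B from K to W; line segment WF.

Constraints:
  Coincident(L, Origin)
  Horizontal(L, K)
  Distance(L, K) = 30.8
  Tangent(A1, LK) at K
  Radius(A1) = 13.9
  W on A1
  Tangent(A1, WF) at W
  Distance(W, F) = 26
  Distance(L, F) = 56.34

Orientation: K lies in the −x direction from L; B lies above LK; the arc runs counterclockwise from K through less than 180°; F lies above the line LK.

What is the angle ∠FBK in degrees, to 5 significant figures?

168.57°

L is at the origin; L and K share the same y with |LK| = 30.8 and K on the −x side, so K = (-30.800, 0.0000). Since A1 is tangent to LK there, BK ⟂ LK, so B = K + (0, 13.9) = (-30.800, 13.900). Since BW ⟂ WF (tangency), |BF| = √(13.9² + 26.0²) = 29.482 regardless of where W sits on A1. So F lies on both circle(L, 56.34) and circle(B, 29.482); the above-LK intersection is F = (-36.640, 42.798). W is the foot of the tangent from F: W = (-20.083, 22.752).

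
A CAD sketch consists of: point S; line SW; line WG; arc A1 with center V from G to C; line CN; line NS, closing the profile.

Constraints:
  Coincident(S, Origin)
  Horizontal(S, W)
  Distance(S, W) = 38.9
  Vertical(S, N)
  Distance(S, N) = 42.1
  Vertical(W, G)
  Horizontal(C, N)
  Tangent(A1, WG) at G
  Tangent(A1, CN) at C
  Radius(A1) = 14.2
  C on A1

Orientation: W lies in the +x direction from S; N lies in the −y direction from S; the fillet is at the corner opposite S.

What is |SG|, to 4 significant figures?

47.87

The virtual corner opposite S is at (38.90, -42.10). A1 meets WG tangentially, so VG is at right angles to WG and A1 meets CN tangentially, so VC is at right angles to CN, with radius 14.2, so the center V sits 14.2 in from both sides at V = (24.70, -27.90). That places the tangent points at G = (38.90, -27.90) on WG and C = (24.70, -42.10) on CN. Then |SG| = |G − S| = 47.87.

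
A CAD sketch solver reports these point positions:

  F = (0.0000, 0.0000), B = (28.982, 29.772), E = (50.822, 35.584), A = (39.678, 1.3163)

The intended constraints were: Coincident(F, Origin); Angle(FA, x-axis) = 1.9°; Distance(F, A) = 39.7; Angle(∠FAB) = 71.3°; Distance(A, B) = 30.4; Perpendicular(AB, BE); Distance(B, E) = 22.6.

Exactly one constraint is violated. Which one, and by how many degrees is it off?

Perpendicular(AB, BE) — off by 5.70°.

F = (0.00, 0.00) ✓; FA at 1.900° ✓; |FA| = 39.70 ✓; ∠FAB = 71.30° ✓; |AB| = 30.40 ✓; ∠(AB, BE) = 95.70° ✗; |BE| = 22.60 ✓.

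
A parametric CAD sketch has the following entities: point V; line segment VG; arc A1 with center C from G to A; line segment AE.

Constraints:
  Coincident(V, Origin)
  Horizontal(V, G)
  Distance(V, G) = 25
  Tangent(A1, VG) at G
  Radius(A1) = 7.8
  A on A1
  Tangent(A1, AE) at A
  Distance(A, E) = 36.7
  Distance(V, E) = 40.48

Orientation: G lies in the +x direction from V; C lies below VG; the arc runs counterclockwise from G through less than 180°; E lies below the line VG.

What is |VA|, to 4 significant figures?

18.39

Checks: ∠(CG, GV) = 90.00° ✓; |CG| = 7.800 ✓; |CA| = 7.800 ✓; ∠(CA, AE) = 90.00° ✓; |AE| = 36.70 ✓; |VE| = 40.48 ✓.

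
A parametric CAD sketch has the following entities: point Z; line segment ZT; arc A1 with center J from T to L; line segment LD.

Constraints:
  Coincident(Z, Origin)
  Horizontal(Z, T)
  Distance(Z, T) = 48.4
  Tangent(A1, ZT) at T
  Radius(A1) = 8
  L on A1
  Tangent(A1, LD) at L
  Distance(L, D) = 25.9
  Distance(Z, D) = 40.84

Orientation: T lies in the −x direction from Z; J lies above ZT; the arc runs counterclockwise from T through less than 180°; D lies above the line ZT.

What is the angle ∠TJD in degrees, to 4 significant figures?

137.0°

Z is at the origin; ZT is horizontal with |ZT| = 48.4 and T on the −x side, so T = (-48.40, 0.000). A1 meets ZT tangentially, so JT is at right angles to ZT, so J = T + (0, 8) = (-48.40, 8.000). Since JL ⟂ LD (tangency), |JD| = √(8.0² + 25.9²) = 27.11 regardless of where L sits on A1. So D lies on both circle(Z, 40.84) and circle(J, 27.11); the above-ZT intersection is D = (-29.90, 27.82). L is the foot of the tangent from D: L = (-41.20, 4.510).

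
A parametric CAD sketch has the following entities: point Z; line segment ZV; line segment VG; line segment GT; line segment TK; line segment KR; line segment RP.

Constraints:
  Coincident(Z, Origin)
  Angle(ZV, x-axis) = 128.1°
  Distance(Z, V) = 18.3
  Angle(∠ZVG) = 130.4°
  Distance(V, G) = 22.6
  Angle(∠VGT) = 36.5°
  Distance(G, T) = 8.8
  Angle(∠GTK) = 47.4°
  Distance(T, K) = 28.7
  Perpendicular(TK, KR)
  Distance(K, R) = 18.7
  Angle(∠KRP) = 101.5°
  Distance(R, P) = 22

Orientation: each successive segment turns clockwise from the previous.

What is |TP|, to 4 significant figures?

24.17

TK is perpendicular to KR, so KR runs at 72.40°; with |KR| = 18.7, R = (-24.77, 55.07). ∠KRP = 101.5° gives RP at -6.100° from the x-axis; with |RP| = 22.0, P = (-2.894, 52.74). Then |TP| = |P − T| = 24.17.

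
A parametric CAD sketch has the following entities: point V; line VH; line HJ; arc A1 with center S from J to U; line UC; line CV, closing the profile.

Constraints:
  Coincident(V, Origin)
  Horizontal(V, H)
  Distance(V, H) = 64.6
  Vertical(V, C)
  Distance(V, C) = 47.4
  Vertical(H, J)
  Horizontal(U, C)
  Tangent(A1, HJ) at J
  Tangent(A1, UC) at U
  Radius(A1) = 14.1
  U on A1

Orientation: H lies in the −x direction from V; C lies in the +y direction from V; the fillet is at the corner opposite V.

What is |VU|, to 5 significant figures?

69.260

V is at the origin; VH is horizontal with |VH| = 64.6 and H on the −x side, so H = (-64.600, 0.0000). VC is vertical with |VC| = 47.4 and C on the +y side, so C = (0.0000, 47.400). The virtual corner opposite V is at (-64.600, 47.400). Since A1 is tangent to HJ there, SJ ⟂ HJ and the tangent condition forces SU to be normal to UC, with radius 14.1, so the center S sits 14.1 in from both sides at S = (-50.500, 33.300). That places the tangent points at J = (-64.600, 33.300) on HJ and U = (-50.500, 47.400) on UC. Then |VU| = |U − V| = 69.260.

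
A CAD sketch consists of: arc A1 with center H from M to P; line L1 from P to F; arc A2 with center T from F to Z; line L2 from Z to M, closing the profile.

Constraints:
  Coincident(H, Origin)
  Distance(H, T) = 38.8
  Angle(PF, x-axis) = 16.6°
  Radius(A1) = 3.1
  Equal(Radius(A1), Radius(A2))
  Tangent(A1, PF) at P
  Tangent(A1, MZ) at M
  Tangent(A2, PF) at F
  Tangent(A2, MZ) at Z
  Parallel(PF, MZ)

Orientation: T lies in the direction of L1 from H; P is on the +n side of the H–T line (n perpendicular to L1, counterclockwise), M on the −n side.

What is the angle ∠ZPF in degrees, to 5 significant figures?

9.0788°

The slot axis is L1's direction at 16.6°, so u = (cos 16.6°, sin 16.6°) = (0.95832, 0.28569) and n = (−sin 16.6°, cos 16.6°) = (-0.28569, 0.95832). H is at the origin and T lies 38.8 along u from H, so T = 38.8·u = (37.183, 11.085). Tangency of A1 to both parallel lines with radius 3.1 puts P and M at H ± 3.1·n: P = (-0.88563, 2.9708), M = (0.88563, -2.9708). Equal radii place F and Z the same way about T: F = T + 3.1·n = (36.297, 14.056), Z = T − 3.1·n = (38.069, 8.1139). Then cos ∠ZPF = PZ·PF / (|PZ||PF|), giving 9.0788°.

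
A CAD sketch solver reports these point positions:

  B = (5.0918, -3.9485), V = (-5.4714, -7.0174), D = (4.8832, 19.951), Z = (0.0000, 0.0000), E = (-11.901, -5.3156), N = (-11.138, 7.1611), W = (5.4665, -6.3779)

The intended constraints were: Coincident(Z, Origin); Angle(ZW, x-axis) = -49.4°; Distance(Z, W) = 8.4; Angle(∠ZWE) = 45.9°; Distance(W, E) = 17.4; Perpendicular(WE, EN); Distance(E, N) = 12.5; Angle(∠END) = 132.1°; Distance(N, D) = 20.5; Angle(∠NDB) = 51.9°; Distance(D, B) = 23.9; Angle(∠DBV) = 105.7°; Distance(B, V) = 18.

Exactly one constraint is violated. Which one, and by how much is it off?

Distance(B, V) = 18 — off by 7.00.

Z = (0.00, 0.00) ✓; ZW at -49.40° ✓; |ZW| = 8.400 ✓; ∠ZWE = 45.90° ✓; |WE| = 17.40 ✓; ∠(WE, EN) = 90.00° ✓; |EN| = 12.50 ✓; ∠END = 132.1° ✓; |ND| = 20.50 ✓; ∠NDB = 51.90° ✓; |DB| = 23.90 ✓; ∠DBV = 105.7° ✓; |BV| = 11.00 ✗.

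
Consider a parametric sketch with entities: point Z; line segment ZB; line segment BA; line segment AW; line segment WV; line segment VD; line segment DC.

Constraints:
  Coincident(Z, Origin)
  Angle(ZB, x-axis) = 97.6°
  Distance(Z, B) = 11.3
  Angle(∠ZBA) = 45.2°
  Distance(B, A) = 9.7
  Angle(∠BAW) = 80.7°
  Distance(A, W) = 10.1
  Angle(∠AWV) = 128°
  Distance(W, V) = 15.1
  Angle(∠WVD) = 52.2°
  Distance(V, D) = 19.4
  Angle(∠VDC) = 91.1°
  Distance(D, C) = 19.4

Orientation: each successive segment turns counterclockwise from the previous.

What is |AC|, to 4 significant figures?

7.442

∠WVD = 52.2° gives VD at 151.5° from the x-axis; with |VD| = 19.4, D = (-1.743, 14.05). ∠VDC = 91.1° gives DC at -119.6° from the x-axis; with |DC| = 19.4, C = (-11.33, -2.815). Then |AC| = |C − A| = 7.442.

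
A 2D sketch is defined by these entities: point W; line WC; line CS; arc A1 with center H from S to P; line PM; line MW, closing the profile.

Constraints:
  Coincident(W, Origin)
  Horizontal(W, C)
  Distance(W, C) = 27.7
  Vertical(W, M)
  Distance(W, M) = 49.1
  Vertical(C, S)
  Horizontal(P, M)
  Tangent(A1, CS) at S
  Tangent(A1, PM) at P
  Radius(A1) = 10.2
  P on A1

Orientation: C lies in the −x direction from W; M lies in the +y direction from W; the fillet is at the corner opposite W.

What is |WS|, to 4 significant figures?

47.75

W is at the origin; W and C share the same y with |WC| = 27.7 and C on the −x side, so C = (-27.70, 0.000). WM is vertical with |WM| = 49.1 and M on the +y side, so M = (0.000, 49.10). The virtual corner opposite W is at (-27.70, 49.10). A1 meets CS tangentially, so HS is at right angles to CS and tangency of A1 to PM means the radius HP is perpendicular to PM, with radius 10.2, so the center H sits 10.2 in from both sides at H = (-17.50, 38.90). That places the tangent points at S = (-27.70, 38.90) on CS and P = (-17.50, 49.10) on PM. Then |WS| = |S − W| = 47.75.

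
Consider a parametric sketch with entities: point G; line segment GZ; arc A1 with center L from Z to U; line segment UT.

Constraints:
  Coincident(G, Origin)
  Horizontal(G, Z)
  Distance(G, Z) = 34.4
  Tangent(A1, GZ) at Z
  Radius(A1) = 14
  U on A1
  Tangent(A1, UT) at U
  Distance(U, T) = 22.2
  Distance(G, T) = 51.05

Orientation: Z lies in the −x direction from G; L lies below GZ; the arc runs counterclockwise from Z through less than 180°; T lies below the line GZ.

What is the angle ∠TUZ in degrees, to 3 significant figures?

116°

Checks: ∠(LZ, ZG) = 90.00° ✓; |LU| = 14.00 ✓; ∠(LU, UT) = 90.00° ✓; |UT| = 22.20 ✓; |GT| = 51.05 ✓.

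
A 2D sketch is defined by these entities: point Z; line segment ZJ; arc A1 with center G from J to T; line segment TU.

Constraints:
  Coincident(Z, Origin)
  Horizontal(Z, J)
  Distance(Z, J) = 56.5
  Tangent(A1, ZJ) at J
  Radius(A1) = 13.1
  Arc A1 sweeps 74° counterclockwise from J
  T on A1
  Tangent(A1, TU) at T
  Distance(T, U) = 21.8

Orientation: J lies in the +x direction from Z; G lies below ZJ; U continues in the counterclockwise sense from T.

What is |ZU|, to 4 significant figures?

48.61

Z is at the origin; Z and J share the same y with |ZJ| = 56.5 and J on the +x side, so J = (56.50, 0.000). Tangency of A1 to ZJ means the radius GJ is perpendicular to ZJ, so G = J + (0, -13.1) = (56.50, -13.10). On A1, J sits at bearing 90° from G; a 74° counterclockwise sweep puts T at bearing 164°, so T = G + 13.1·(cos 164°, sin 164°) = (43.91, -9.489). Tangency of A1 to TU means the radius GT is perpendicular to TU, so TU runs along (−sin 164°, cos 164°); with |TU| = 21.8, U = (37.90, -30.44). Then |ZU| = |U − Z| = 48.61.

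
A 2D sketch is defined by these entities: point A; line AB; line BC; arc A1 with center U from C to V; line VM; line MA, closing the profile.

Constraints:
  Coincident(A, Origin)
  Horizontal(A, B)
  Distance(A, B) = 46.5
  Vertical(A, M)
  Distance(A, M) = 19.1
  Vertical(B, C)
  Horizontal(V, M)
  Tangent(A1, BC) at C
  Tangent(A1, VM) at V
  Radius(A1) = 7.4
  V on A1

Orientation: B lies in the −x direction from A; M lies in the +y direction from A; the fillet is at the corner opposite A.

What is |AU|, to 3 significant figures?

40.8

A is at the origin; A and B share the same y with |AB| = 46.5 and B on the −x side, so B = (-46.5, 0.00). A and M share the same x with |AM| = 19.1 and M on the +y side, so M = (0.00, 19.1). The virtual corner opposite A is at (-46.5, 19.1). The tangent condition forces UC to be normal to BC and A1 meets VM tangentially, so UV is at right angles to VM, with radius 7.4, so the center U sits 7.4 in from both sides at U = (-39.1, 11.7). Then |AU| = |U − A| = 40.8.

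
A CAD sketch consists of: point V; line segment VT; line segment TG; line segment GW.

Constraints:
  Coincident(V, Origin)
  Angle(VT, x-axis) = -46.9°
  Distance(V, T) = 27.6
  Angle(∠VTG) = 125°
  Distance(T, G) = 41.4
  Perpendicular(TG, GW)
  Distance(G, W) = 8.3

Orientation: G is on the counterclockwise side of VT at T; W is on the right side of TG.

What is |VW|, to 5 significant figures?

65.044

V is at the origin; VT runs at -46.9° with length 27.6, so T = 27.6·(cos -46.9°, sin -46.9°) = (18.858, -20.152). ∠VTG = 125.0°, so TG runs at -46.9° + (180° − 125.0°) = 8.1000° from the x-axis; with |TG| = 41.4, G = T + 41.4·(cos 8.1000°, sin 8.1000°) = (59.845, -14.319). TG ⟂ GW; with |GW| = 8.3 on the right of TG, W = G + 8.3·(0.14090, -0.99002) = (61.015, -22.536). Then |VW| = |W − V| = 65.044.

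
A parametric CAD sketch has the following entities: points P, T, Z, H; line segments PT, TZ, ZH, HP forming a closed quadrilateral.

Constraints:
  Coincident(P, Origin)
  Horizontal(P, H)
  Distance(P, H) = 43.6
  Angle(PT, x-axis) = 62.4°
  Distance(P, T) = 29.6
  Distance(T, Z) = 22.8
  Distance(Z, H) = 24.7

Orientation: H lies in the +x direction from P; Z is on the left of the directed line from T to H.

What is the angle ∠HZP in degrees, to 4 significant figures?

74.04°

P is at the origin; P and H share the same y with |PH| = 43.6 and H in +x, so H = (43.6, 0). PT runs at 62.4° with |PT| = 29.6, so T = (13.71, 26.23). Z is determined by |TZ| = 22.8 and |ZH| = 24.7 together: it lies at the intersection of circle(T, 22.8) and circle(H, 24.7). With |TH| = 39.77, the foot of the radical line on TH is 18.75 from T and the perpendicular offset is √(22.8² − 18.75²) = 12.98. Taking the left-of-TH solution: Z = (36.36, 23.62).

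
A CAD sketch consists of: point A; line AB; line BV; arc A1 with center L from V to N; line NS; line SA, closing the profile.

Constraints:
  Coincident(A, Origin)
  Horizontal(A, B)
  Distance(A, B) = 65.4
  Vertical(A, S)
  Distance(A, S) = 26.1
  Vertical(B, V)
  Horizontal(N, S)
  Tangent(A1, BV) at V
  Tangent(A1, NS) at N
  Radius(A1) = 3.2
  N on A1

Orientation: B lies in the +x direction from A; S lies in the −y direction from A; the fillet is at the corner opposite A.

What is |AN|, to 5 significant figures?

67.454

A is at the origin; A and B share the same y with |AB| = 65.4 and B on the +x side, so B = (65.400, 0.0000). AS is vertical with |AS| = 26.1 and S on the −y side, so S = (0.0000, -26.100). The virtual corner opposite A is at (65.400, -26.100). A1 meets BV tangentially, so LV is at right angles to BV and tangency of A1 to NS means the radius LN is perpendicular to NS, with radius 3.2, so the center L sits 3.2 in from both sides at L = (62.200, -22.900). That places the tangent points at V = (65.400, -22.900) on BV and N = (62.200, -26.100) on NS. Then |AN| = |N − A| = 67.454.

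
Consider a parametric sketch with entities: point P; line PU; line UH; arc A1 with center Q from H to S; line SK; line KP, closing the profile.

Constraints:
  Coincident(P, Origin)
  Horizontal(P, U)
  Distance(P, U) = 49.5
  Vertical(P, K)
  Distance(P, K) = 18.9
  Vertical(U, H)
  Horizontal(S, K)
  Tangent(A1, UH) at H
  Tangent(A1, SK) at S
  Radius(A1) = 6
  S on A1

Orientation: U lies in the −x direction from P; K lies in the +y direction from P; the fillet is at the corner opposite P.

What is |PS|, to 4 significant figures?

47.43

P is at the origin; P and U share the same y with |PU| = 49.5 and U on the −x side, so U = (-49.50, 0.000). P and K share the same x with |PK| = 18.9 and K on the +y side, so K = (0.000, 18.90). The virtual corner opposite P is at (-49.50, 18.90). A1 meets UH tangentially, so QH is at right angles to UH and tangency of A1 to SK means the radius QS is perpendicular to SK, with radius 6.0, so the center Q sits 6.0 in from both sides at Q = (-43.50, 12.90). That places the tangent points at H = (-49.50, 12.90) on UH and S = (-43.50, 18.90) on SK. Then |PS| = |S − P| = 47.43.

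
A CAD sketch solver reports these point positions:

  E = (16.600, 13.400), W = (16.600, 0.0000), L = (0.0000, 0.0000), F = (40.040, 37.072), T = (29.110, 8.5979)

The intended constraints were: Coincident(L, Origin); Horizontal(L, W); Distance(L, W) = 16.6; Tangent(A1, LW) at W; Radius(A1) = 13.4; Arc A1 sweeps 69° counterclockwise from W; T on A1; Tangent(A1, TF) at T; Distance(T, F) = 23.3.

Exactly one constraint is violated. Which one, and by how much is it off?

Distance(T, F) = 23.3 — off by 7.20.

L = (0.00, 0.00) ✓; L.y = 0.00, W.y = 0.00 ✓; |LW| = 16.60 ✓; ∠(EW, WL) = 90.00° ✓; |EW| = 13.40 ✓; bearing(E→T) − bearing(E→W) = 69.00° ✓; |ET| = 13.40 ✓; ∠(ET, TF) = 90.00° ✓; |TF| = 30.50 ✗.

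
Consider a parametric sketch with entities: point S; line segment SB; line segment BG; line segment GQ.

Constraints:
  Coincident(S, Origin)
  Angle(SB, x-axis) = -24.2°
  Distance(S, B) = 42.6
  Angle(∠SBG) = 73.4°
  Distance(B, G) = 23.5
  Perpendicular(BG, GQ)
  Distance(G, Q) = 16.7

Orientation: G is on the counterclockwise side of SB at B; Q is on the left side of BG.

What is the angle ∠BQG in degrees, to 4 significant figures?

54.60°

∠SBG = 73.4°, so BG runs at -24.2° + (180° − 73.4°) = 82.40° from the x-axis; with |BG| = 23.5, G = B + 23.5·(cos 82.40°, sin 82.40°) = (41.96, 5.831). BG is perpendicular to GQ; with |GQ| = 16.7 on the left of BG, Q = G + 16.7·(-0.9912, 0.1323) = (25.41, 8.040). Then cos ∠BQG = QB·QG / (|QB||QG|), giving 54.60°.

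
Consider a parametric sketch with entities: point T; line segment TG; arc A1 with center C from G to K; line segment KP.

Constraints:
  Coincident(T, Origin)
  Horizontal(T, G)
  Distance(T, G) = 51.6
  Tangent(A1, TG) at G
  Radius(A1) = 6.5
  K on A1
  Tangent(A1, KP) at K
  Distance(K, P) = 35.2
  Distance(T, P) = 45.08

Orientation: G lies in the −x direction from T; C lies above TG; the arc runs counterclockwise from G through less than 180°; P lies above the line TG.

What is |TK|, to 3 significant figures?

46.0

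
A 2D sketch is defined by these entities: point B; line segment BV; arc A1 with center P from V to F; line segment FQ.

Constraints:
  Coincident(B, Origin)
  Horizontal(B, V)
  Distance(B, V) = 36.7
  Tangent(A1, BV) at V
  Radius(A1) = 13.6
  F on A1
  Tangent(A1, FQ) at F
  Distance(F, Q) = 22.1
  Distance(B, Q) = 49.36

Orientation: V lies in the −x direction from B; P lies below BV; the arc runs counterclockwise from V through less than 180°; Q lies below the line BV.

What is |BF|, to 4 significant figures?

51.78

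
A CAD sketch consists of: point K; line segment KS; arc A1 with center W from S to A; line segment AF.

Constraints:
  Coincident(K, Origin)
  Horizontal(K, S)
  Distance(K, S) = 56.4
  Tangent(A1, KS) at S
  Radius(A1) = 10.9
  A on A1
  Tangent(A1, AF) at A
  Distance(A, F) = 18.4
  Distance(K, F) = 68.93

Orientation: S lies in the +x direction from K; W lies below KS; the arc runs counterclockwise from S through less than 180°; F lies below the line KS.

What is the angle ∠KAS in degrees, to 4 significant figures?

92.43°

K is at the origin; KS is horizontal with |KS| = 56.4 and S on the +x side, so S = (56.40, 0.000). Tangency of A1 to KS means the radius WS is perpendicular to KS, so W = S + (0, -10.9) = (56.40, -10.90). Since WA ⟂ AF (tangency), |WF| = √(10.9² + 18.4²) = 21.39 regardless of where A sits on A1. So F lies on both circle(K, 68.93) and circle(W, 21.39); the below-KS intersection is F = (61.19, -31.74). A is the foot of the tangent from F: A = (48.50, -18.41).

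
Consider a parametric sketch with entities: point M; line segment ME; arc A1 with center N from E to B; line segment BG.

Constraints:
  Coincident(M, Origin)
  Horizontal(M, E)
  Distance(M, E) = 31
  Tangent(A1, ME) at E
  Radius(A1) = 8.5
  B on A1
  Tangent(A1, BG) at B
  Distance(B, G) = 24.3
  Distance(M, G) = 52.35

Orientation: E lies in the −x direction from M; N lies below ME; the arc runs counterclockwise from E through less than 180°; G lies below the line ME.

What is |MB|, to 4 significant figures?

40.24

Checks: |NB| = 8.500 ✓; ∠(NB, BG) = 90.00° ✓; |BG| = 24.30 ✓; |MG| = 52.35 ✓.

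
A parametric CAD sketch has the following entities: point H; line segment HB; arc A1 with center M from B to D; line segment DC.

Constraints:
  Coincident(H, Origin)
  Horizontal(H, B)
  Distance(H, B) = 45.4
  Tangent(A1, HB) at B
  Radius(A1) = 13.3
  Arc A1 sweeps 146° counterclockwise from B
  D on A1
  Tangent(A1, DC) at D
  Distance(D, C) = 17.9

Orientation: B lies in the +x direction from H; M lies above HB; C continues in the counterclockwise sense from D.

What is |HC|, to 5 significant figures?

51.213

H is at the origin; HB is horizontal with |HB| = 45.4 and B on the +x side, so B = (45.400, 0.0000). The tangent condition forces MB to be normal to HB, so M = B + (0, 13.3) = (45.400, 13.300). On A1, B sits at bearing -90° from M; a 146° counterclockwise sweep puts D at bearing 56°, so D = M + 13.3·(cos 56°, sin 56°) = (52.837, 24.326). The tangent condition forces MD to be normal to DC, so DC runs along (−sin 56°, cos 56°); with |DC| = 17.9, C = (37.997, 34.336). Then |HC| = |C − H| = 51.213.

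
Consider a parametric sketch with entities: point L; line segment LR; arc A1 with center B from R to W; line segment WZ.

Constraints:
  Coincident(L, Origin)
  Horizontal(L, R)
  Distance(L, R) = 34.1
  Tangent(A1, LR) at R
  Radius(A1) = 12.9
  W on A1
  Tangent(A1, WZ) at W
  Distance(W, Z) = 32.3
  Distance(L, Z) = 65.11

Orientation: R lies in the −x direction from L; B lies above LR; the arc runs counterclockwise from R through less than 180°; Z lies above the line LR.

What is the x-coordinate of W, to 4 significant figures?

-24.69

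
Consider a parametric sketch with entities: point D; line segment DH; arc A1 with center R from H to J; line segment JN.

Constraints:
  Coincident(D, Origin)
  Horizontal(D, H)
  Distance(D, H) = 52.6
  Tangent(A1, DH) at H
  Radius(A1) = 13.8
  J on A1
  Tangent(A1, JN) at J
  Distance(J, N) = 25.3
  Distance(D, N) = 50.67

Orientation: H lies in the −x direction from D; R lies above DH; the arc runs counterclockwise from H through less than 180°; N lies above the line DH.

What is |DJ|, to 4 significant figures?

40.67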